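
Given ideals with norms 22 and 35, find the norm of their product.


N(IJ) = N(I) * N(J)
= 22 * 35
= 770

770


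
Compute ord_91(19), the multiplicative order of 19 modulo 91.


We want ord_91(19), the smallest k >= 1 with 19^k = 1 mod 91.
n = 91 = 7 * 13, phi(91) = 72; the order divides phi(n).
Divisors of 72: 1, 2, 3, 4, 6, 8, 9, 12, 18, 24, 36, 72
Repeated squaring mod 91: 19^1 = 19, 19^2 = 88, 19^4 = 9, 19^8 = 81, 19^16 = 9, 19^32 = 81, 19^64 = 9
Test divisors in increasing order:
  k=1: 19^1 = 19 mod 91
  k=2: 19^2 = 88 mod 91
  k=3: 19^3 = 88 * 19 = 34 mod 91
  k=4: 19^4 = 9 mod 91
  k=6: 19^6 = 9 * 88 = 64 mod 91
  k=8: 19^8 = 81 mod 91
  k=9: 19^9 = 81 * 19 = 83 mod 91
  k=12: 19^12 = 81 * 9 = 1 mod 91  <- first divisor giving 1
Order = 12

12


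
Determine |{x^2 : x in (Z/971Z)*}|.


For prime p, the number of non-zero quadratic residues is (p-1)/2.
= (971-1)/2
= 485

485


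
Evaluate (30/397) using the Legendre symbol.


p = 397 is prime, so compute (30/397) with the reciprocity algorithm (Jacobi-symbol steps: pull out 2s via (2/n), flip via reciprocity, reduce):
  pull out 2: (2/397) = -1  (since 397 mod 8 = 5)
  reciprocity: (15/397) -> +(397/15)
  reduce: (7/15)
  reciprocity: (7/15) -> -(15/7)
  reduce: (1/7)
  (1/7) = 1
Product of signs = 1
(30/397) = 1

1


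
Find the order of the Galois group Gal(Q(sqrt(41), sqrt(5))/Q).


The 2 square roots of distinct primes are multiplicatively independent over Q,
so [K:Q] = 2^2 and Gal(K/Q) is isomorphic to (Z/2Z)^2.
|Gal| = 2^2 = 4

4


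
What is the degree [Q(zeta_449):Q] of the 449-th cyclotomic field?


The degree equals Euler's totient phi(449).
449 = 449
phi(449) = 448

448


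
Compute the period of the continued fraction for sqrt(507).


Run the CF algorithm for sqrt(507).
a_0 = floor(sqrt(507)) = 22; set m_0=0, q_0=1.
Recurrence: m' = q*a - m,  q' = (d - m'^2)/q,  a' = floor((a_0 + m')/q').
  step 1: m=22, q=23, a=1
  step 2: m=1, q=22, a=1
  step 3: m=21, q=3, a=14
  step 4: m=21, q=22, a=1
  step 5: m=1, q=23, a=1
  step 6: m=22, q=1, a=44
a_6 = 2*a_0 = 44, so the period closes here.
sqrt(507) = [22; 1, 1, 14, 1, 1, 44]
Period length = 6

6


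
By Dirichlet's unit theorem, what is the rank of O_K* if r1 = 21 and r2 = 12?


By Dirichlet's unit theorem:
rank = r1 + r2 - 1
= 21 + 12 - 1
= 32

32


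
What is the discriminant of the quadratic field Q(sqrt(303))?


For K = Q(sqrt(d)) with d squarefree: disc(K) = d if d = 1 mod 4, and disc(K) = 4d if d = 2 or 3 mod 4.
Here d = 303, and d mod 4 = 3.
d = 3 mod 4, not 1 (O_K = Z[sqrt(d)]), so disc(K) = 4d = 4 * (303) = 1212

1212


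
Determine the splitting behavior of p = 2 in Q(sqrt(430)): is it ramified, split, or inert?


K = Q(sqrt(430)). Since d mod 4 = 2, disc(K) = 1720.
Check p | disc: 1720 mod 2 = 0.
p divides disc, so p ramifies: (p) = P^2 with e=2, f=1, g=1.
Therefore p is ramified.

ramified


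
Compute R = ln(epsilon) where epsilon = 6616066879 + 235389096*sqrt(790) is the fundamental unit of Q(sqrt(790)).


epsilon = 6616066879 + 235389096*sqrt(790)
= 1.3232e+10
R = ln(1.3232e+10)
= 23.3059

23.3059


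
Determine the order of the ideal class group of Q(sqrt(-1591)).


K = Q(sqrt(-1591)). d mod 4 = 1, so D = disc(K) = d = -1591
h(K) equals the number of primitive reduced positive-definite forms (a, b, c) = a*x^2 + b*x*y + c*y^2 with b^2 - 4ac = D,
where reduced means |b| <= a <= c, with b >= 0 whenever |b| = a or a = c, and primitive means gcd(a, b, c) = 1.
Reduced forces 3a^2 <= |D| = 1591, so 1 <= a <= 23; b must have the parity of D, and c = (b^2 - D)/(4a) must be an integer >= a.
Enumerate a = 1..23, b in [-a, a]:
  a=1: (1, 1, 398)  [1]
  a=2: (2, -1, 199), (2, 1, 199)  [2]
  a=3: none
  a=4: (4, -3, 100), (4, 3, 100)  [2]
  a=5: (5, -3, 80), (5, 3, 80)  [2]
  a=6..7: none
  a=8: (8, -3, 50), (8, 3, 50)  [2]
  a=9: none
  a=10: (10, -7, 41), (10, -3, 40), (10, 3, 40), (10, 7, 41)  [4]
  a=11: (11, -9, 38), (11, 9, 38)  [2]
  a=12..15: none
  a=16: (16, -3, 25), (16, 3, 25)  [2]
  a=17..18: none
  a=19: (19, -9, 22), (19, 9, 22)  [2]
  a=20: (20, -13, 22), (20, 3, 20), (20, 13, 22)  [3]
  a=21..23: none
Total reduced forms: 1 + 2 + 2 + 2 + 2 + 4 + 2 + 2 + 2 + 3 = 22
h = 22

22


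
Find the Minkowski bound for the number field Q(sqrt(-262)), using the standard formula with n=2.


d = -262, d mod 4 = 2, so disc(K) = 4d = -1048; |disc(K)| = 1048
Imaginary quadratic field, so n = 2, s = r2 = 1, r1 = 0
M = (n!/n^n) * (4/pi)^s * sqrt(|disc(K)|) = (2!/2^2) * (4/pi)^1 * sqrt(1048)
= 0.5 * 1.273240 * 32.372828
= 20.6092

20.6092


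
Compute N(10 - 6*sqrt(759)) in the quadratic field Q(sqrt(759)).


N(a + b*sqrt(d)) = a^2 - d*b^2
= (10)^2 - (759)*(-6)^2
= 100 - 27324
= -27224

-27224


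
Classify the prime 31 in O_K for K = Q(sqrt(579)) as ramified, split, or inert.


K = Q(sqrt(579)). Since d mod 4 = 3, disc(K) = 2316.
Check p | disc: 2316 mod 31 = 22.
p does not divide disc. Compute Legendre symbol (d/p):
21^((31-1)/2) mod 31 = -1
(d/p) = -1, so p is inert: (p) stays prime with e=1, f=2, g=1.
Therefore p is inert.

inert


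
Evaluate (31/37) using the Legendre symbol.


p = 37 is prime, so compute (31/37) with the reciprocity algorithm (Jacobi-symbol steps: pull out 2s via (2/n), flip via reciprocity, reduce):
  reciprocity: (31/37) -> +(37/31)
  reduce: (6/31)
  pull out 2: (2/31) = +1  (since 31 mod 8 = 7)
  reciprocity: (3/31) -> -(31/3)
  reduce: (1/3)
  (1/3) = 1
Product of signs = -1
(31/37) = -1

-1


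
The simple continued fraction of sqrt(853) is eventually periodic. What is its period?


Run the CF algorithm for sqrt(853).
a_0 = floor(sqrt(853)) = 29; set m_0=0, q_0=1.
Recurrence: m' = q*a - m,  q' = (d - m'^2)/q,  a' = floor((a_0 + m')/q').
  step 1: m=29, q=12, a=4
  step 2: m=19, q=41, a=1
  step 3: m=22, q=9, a=5
  step 4: m=23, q=36, a=1
  step 5: m=13, q=19, a=2
  step 6: m=25, q=12, a=4
  step 7: m=23, q=27, a=1
  step 8: m=4, q=31, a=1
  step 9: m=27, q=4, a=14
  step 10: m=29, q=3, a=19
  step 11: m=28, q=23, a=2
  step 12: m=18, q=23, a=2
  step 13: m=28, q=3, a=19
  step 14: m=29, q=4, a=14
  step 15: m=27, q=31, a=1
  step 16: m=4, q=27, a=1
  step 17: m=23, q=12, a=4
  step 18: m=25, q=19, a=2
  step 19: m=13, q=36, a=1
  step 20: m=23, q=9, a=5
  step 21: m=22, q=41, a=1
  step 22: m=19, q=12, a=4
  step 23: m=29, q=1, a=58
a_23 = 2*a_0 = 58, so the period closes here.
sqrt(853) = [29; 4, 1, 5, 1, 2, 4, 1, 1, 14, 19, 2, 2, 19, 14, 1, 1, 4, 2, 1, 5, 1, 4, 58]
Period length = 23

23


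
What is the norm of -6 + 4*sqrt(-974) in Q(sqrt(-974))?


N(a + b*sqrt(d)) = a^2 - d*b^2
= (-6)^2 - (-974)*(4)^2
= 36 + 15584
= 15620

15620


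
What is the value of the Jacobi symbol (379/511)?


Compute (379/511) via quadratic reciprocity:
  reciprocity: (379/511) -> -(511/379)
  reduce: (132/379)
  pull out 2: (2/379) = -1  (since 379 mod 8 = 3)
  pull out 2: (2/379) = -1  (since 379 mod 8 = 3)
  reciprocity: (33/379) -> +(379/33)
  reduce: (16/33)
  pull out 2: (2/33) = +1  (since 33 mod 8 = 1)
  pull out 2: (2/33) = +1  (since 33 mod 8 = 1)
  pull out 2: (2/33) = +1  (since 33 mod 8 = 1)
  pull out 2: (2/33) = +1  (since 33 mod 8 = 1)
  (1/33) = 1
Product of signs = -1

-1


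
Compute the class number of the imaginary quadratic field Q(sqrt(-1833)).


K = Q(sqrt(-1833)). d mod 4 = 3, so D = disc(K) = 4d = -7332
h(K) equals the number of primitive reduced positive-definite forms (a, b, c) = a*x^2 + b*x*y + c*y^2 with b^2 - 4ac = D,
where reduced means |b| <= a <= c, with b >= 0 whenever |b| = a or a = c, and primitive means gcd(a, b, c) = 1.
Reduced forces 3a^2 <= |D| = 7332, so 1 <= a <= 49; b must have the parity of D, and c = (b^2 - D)/(4a) must be an integer >= a.
Enumerate a = 1..49, b in [-a, a]:
  a=1: (1, 0, 1833)  [1]
  a=2: (2, 2, 917)  [1]
  a=3: (3, 0, 611)  [1]
  a=4..5: none
  a=6: (6, 6, 307)  [1]
  a=7: (7, -2, 262), (7, 2, 262)  [2]
  a=8..10: none
  a=11: (11, -4, 167), (11, 4, 167)  [2]
  a=12: none
  a=13: (13, 0, 141)  [1]
  a=14: (14, -2, 131), (14, 2, 131)  [2]
  a=15..20: none
  a=21: (21, -12, 89), (21, 12, 89)  [2]
  a=22: (22, -18, 87), (22, 18, 87)  [2]
  a=23..25: none
  a=26: (26, 26, 77)  [1]
  a=27..28: none
  a=29: (29, -18, 66), (29, 18, 66)  [2]
  a=30..32: none
  a=33: (33, -18, 58), (33, 18, 58)  [2]
  a=34..38: none
  a=39: (39, 0, 47)  [1]
  a=40..41: none
  a=42: (42, -30, 49), (42, 30, 49)  [2]
  a=43: (43, 8, 43)  [1]
  a=44..49: none
Total reduced forms: 1 + 1 + 1 + 1 + 2 + 2 + 1 + 2 + 2 + 2 + 1 + 2 + 2 + 1 + 2 + 1 = 24
h = 24

24


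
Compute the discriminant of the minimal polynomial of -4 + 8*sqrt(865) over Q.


The element -4 + 8*sqrt(865) has minimal polynomial:
x^2 + 8*x - 55344
Discriminant = (8)^2 - 4*(-55344)
= 64 + 221376
= 221440

221440


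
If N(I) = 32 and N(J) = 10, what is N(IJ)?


N(IJ) = N(I) * N(J)
= 32 * 10
= 320

320


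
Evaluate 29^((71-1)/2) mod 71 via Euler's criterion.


p = 71 is prime and the exponent is (p-1)/2 = 35, so by Euler's criterion 29^35 = (29/71) = +1 or -1 mod 71.
Compute by square-and-multiply:
  35 = 32 + 2 + 1 (binary 100011)
  Repeated squaring mod 71: 29^1 = 29, 29^2 = 60, 29^4 = 50, 29^8 = 15, 29^16 = 12, 29^32 = 2
  29^35 = 29^32 * 29^2 * 29^1 = 2 * 60 * 29 mod 71
    2 * 60 = 120 = 49 mod 71
    49 * 29 = 1421 = 1 mod 71
  29^35 = 1 mod 71
Result 1: 29 is a quadratic residue mod 71.
29^35 mod 71 = 1

1


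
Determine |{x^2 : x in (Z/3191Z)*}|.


For prime p, the number of non-zero quadratic residues is (p-1)/2.
= (3191-1)/2
= 1595

1595


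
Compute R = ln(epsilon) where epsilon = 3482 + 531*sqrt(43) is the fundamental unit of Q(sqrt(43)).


epsilon = 3482 + 531*sqrt(43)
= 6963.9999
R = ln(6963.9999)
= 8.8485

8.8485


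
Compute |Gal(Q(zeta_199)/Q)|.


|Gal(Q(zeta_199)/Q)| = phi(199)
= 198

198


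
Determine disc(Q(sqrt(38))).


For K = Q(sqrt(d)) with d squarefree: disc(K) = d if d = 1 mod 4, and disc(K) = 4d if d = 2 or 3 mod 4.
Here d = 38, and d mod 4 = 2.
d = 2 mod 4, not 1 (O_K = Z[sqrt(d)]), so disc(K) = 4d = 4 * (38) = 152

152


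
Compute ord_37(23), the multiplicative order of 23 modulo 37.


We want ord_37(23), the smallest k >= 1 with 23^k = 1 mod 37.
n = 37 = 37, phi(37) = 36; the order divides phi(n).
Divisors of 36: 1, 2, 3, 4, 6, 9, 12, 18, 36
Repeated squaring mod 37: 23^1 = 23, 23^2 = 11, 23^4 = 10, 23^8 = 26, 23^16 = 10, 23^32 = 26
Test divisors in increasing order:
  k=1: 23^1 = 23 mod 37
  k=2: 23^2 = 11 mod 37
  k=3: 23^3 = 11 * 23 = 31 mod 37
  k=4: 23^4 = 10 mod 37
  k=6: 23^6 = 10 * 11 = 36 mod 37
  k=9: 23^9 = 26 * 23 = 6 mod 37
  k=12: 23^12 = 26 * 10 = 1 mod 37  <- first divisor giving 1
Order = 12

12


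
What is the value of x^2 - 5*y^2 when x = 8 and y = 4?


x^2 - d*y^2
= 8^2 - 5*4^2
= 64 - 80
= -16

-16


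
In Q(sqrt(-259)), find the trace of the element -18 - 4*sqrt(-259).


Tr(a + b*sqrt(d)) = (a + b*sqrt(d)) + (a - b*sqrt(d)) = 2a
= 2 * (-18)
= -36

-36


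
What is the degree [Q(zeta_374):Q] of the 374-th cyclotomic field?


The degree equals Euler's totient phi(374).
374 = 2 * 11 * 17
phi(374) = 160

160


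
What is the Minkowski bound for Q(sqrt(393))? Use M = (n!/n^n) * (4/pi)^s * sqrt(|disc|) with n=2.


d = 393, d mod 4 = 1, so disc(K) = d = 393; |disc(K)| = 393
Real quadratic field, so n = 2, s = r2 = 0, r1 = 2
M = (n!/n^n) * (4/pi)^s * sqrt(|disc(K)|) = (2!/2^2) * (4/pi)^0 * sqrt(393)
= 0.5 * 1.000000 * 19.824228
= 9.9121

9.9121


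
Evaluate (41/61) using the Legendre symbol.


p = 61 is prime, so compute (41/61) with the reciprocity algorithm (Jacobi-symbol steps: pull out 2s via (2/n), flip via reciprocity, reduce):
  reciprocity: (41/61) -> +(61/41)
  reduce: (20/41)
  pull out 2: (2/41) = +1  (since 41 mod 8 = 1)
  pull out 2: (2/41) = +1  (since 41 mod 8 = 1)
  reciprocity: (5/41) -> +(41/5)
  reduce: (1/5)
  (1/5) = 1
Product of signs = 1
(41/61) = 1

1


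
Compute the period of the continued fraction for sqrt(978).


Run the CF algorithm for sqrt(978).
a_0 = floor(sqrt(978)) = 31; set m_0=0, q_0=1.
Recurrence: m' = q*a - m,  q' = (d - m'^2)/q,  a' = floor((a_0 + m')/q').
  step 1: m=31, q=17, a=3
  step 2: m=20, q=34, a=1
  step 3: m=14, q=23, a=1
  step 4: m=9, q=39, a=1
  step 5: m=30, q=2, a=30
  step 6: m=30, q=39, a=1
  step 7: m=9, q=23, a=1
  step 8: m=14, q=34, a=1
  step 9: m=20, q=17, a=3
  step 10: m=31, q=1, a=62
a_10 = 2*a_0 = 62, so the period closes here.
sqrt(978) = [31; 3, 1, 1, 1, 30, 1, 1, 1, 3, 62]
Period length = 10

10


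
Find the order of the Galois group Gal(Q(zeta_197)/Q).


|Gal(Q(zeta_197)/Q)| = phi(197)
= 196

196


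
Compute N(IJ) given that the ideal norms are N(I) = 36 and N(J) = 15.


N(IJ) = N(I) * N(J)
= 36 * 15
= 540

540


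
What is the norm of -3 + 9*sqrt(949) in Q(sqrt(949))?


N(a + b*sqrt(d)) = a^2 - d*b^2
= (-3)^2 - (949)*(9)^2
= 9 - 76869
= -76860

-76860


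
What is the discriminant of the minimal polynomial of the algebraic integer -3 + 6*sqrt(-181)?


The element -3 + 6*sqrt(-181) has minimal polynomial:
x^2 + 6*x + 6525
Discriminant = (6)^2 - 4*(6525)
= 36 - 26100
= -26064

-26064


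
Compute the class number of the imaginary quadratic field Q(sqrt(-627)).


K = Q(sqrt(-627)). d mod 4 = 1, so D = disc(K) = d = -627
h(K) equals the number of primitive reduced positive-definite forms (a, b, c) = a*x^2 + b*x*y + c*y^2 with b^2 - 4ac = D,
where reduced means |b| <= a <= c, with b >= 0 whenever |b| = a or a = c, and primitive means gcd(a, b, c) = 1.
Reduced forces 3a^2 <= |D| = 627, so 1 <= a <= 14; b must have the parity of D, and c = (b^2 - D)/(4a) must be an integer >= a.
Enumerate a = 1..14, b in [-a, a]:
  a=1: (1, 1, 157)  [1]
  a=2: none
  a=3: (3, 3, 53)  [1]
  a=4..10: none
  a=11: (11, 11, 17)  [1]
  a=12: none
  a=13: (13, 7, 13)  [1]
  a=14: none
Total reduced forms: 1 + 1 + 1 + 1 = 4
h = 4

4


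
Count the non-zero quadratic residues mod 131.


For prime p, the number of non-zero quadratic residues is (p-1)/2.
= (131-1)/2
= 65

65


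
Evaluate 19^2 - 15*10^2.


x^2 - d*y^2
= 19^2 - 15*10^2
= 361 - 1500
= -1139

-1139


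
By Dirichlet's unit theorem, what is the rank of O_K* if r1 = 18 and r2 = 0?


By Dirichlet's unit theorem:
rank = r1 + r2 - 1
= 18 + 0 - 1
= 17

17


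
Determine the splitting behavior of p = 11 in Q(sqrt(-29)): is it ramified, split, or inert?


K = Q(sqrt(-29)). Since d mod 4 = 3, disc(K) = -116.
Check p | disc: -116 mod 11 = 5.
p does not divide disc. Compute Legendre symbol (d/p):
4^((11-1)/2) mod 11 = 1
(d/p) = 1, so p splits: (p) = P*P' with e=1, f=1, g=2.
Therefore p is split.

split


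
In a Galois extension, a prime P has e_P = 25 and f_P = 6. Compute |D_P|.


|D_P| = e * f
= 25 * 6
= 150

150


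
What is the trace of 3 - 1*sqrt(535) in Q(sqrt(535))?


Tr(a + b*sqrt(d)) = (a + b*sqrt(d)) + (a - b*sqrt(d)) = 2a
= 2 * (3)
= 6

6


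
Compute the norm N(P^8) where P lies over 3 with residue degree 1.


N(P^a) = p^(a*f)
= 3^(8*1)
= 3^8
= 6561

6561


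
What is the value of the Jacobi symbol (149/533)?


Compute (149/533) via quadratic reciprocity:
  reciprocity: (149/533) -> +(533/149)
  reduce: (86/149)
  pull out 2: (2/149) = -1  (since 149 mod 8 = 5)
  reciprocity: (43/149) -> +(149/43)
  reduce: (20/43)
  pull out 2: (2/43) = -1  (since 43 mod 8 = 3)
  pull out 2: (2/43) = -1  (since 43 mod 8 = 3)
  reciprocity: (5/43) -> +(43/5)
  reduce: (3/5)
  reciprocity: (3/5) -> +(5/3)
  reduce: (2/3)
  pull out 2: (2/3) = -1  (since 3 mod 8 = 3)
  (1/3) = 1
Product of signs = 1

1


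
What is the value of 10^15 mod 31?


p = 31 is prime and the exponent is (p-1)/2 = 15, so by Euler's criterion 10^15 = (10/31) = +1 or -1 mod 31.
Compute by square-and-multiply:
  15 = 8 + 4 + 2 + 1 (binary 1111)
  Repeated squaring mod 31: 10^1 = 10, 10^2 = 7, 10^4 = 18, 10^8 = 14
  10^15 = 10^8 * 10^4 * 10^2 * 10^1 = 14 * 18 * 7 * 10 mod 31
    14 * 18 = 252 = 4 mod 31
    4 * 7 = 28 = 28 mod 31
    28 * 10 = 280 = 1 mod 31
  10^15 = 1 mod 31
Result 1: 10 is a quadratic residue mod 31.
10^15 mod 31 = 1

1


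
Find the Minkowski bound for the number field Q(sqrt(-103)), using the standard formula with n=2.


d = -103, d mod 4 = 1, so disc(K) = d = -103; |disc(K)| = 103
Imaginary quadratic field, so n = 2, s = r2 = 1, r1 = 0
M = (n!/n^n) * (4/pi)^s * sqrt(|disc(K)|) = (2!/2^2) * (4/pi)^1 * sqrt(103)
= 0.5 * 1.273240 * 10.148892
= 6.4610

6.4610


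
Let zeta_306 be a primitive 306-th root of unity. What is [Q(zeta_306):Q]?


The degree equals Euler's totient phi(306).
306 = 2 * 3^2 * 17
phi(306) = 96

96


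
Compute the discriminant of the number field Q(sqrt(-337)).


For K = Q(sqrt(d)) with d squarefree: disc(K) = d if d = 1 mod 4, and disc(K) = 4d if d = 2 or 3 mod 4.
Here d = -337, and d mod 4 = 3.
d = 3 mod 4, not 1 (O_K = Z[sqrt(d)]), so disc(K) = 4d = 4 * (-337) = -1348

-1348


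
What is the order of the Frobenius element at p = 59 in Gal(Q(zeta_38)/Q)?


The Frobenius at p in Gal(Q(zeta_n)/Q) = (Z/nZ)* is the class of p, so its order is ord_38(59), the smallest k >= 1 with 59^k = 1 mod 38.
n = 38 = 2 * 19, phi(38) = 18; the order divides phi(n).
Divisors of 18: 1, 2, 3, 6, 9, 18
Repeated squaring mod 38: 59^1 = 21, 59^2 = 23, 59^4 = 35, 59^8 = 9, 59^16 = 5
Test divisors in increasing order:
  k=1: 59^1 = 21 mod 38
  k=2: 59^2 = 23 mod 38
  k=3: 59^3 = 23 * 21 = 27 mod 38
  k=6: 59^6 = 35 * 23 = 7 mod 38
  k=9: 59^9 = 9 * 21 = 37 mod 38
  k=18: 59^18 = 5 * 23 = 1 mod 38  <- first divisor giving 1
Order = 18

18


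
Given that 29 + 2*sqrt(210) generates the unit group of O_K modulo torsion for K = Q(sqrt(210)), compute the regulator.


epsilon = 29 + 2*sqrt(210)
= 57.9828
R = ln(57.9828)
= 4.0601

4.0601


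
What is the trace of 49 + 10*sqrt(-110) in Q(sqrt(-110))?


Tr(a + b*sqrt(d)) = (a + b*sqrt(d)) + (a - b*sqrt(d)) = 2a
= 2 * (49)
= 98

98


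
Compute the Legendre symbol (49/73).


p = 73 is prime, so compute (49/73) with the reciprocity algorithm (Jacobi-symbol steps: pull out 2s via (2/n), flip via reciprocity, reduce):
  reciprocity: (49/73) -> +(73/49)
  reduce: (24/49)
  pull out 2: (2/49) = +1  (since 49 mod 8 = 1)
  pull out 2: (2/49) = +1  (since 49 mod 8 = 1)
  pull out 2: (2/49) = +1  (since 49 mod 8 = 1)
  reciprocity: (3/49) -> +(49/3)
  reduce: (1/3)
  (1/3) = 1
Product of signs = 1
(49/73) = 1

1


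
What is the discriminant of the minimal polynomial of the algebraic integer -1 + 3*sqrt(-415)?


The element -1 + 3*sqrt(-415) has minimal polynomial:
x^2 + 2*x + 3736
Discriminant = (2)^2 - 4*(3736)
= 4 - 14944
= -14940

-14940


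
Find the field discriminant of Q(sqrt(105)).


For K = Q(sqrt(d)) with d squarefree: disc(K) = d if d = 1 mod 4, and disc(K) = 4d if d = 2 or 3 mod 4.
Here d = 105, and d mod 4 = 1.
d = 1 mod 4 (O_K = Z[(1+sqrt(d))/2]), so disc(K) = d = 105

105


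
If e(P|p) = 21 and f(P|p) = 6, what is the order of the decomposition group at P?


|D_P| = e * f
= 21 * 6
= 126

126


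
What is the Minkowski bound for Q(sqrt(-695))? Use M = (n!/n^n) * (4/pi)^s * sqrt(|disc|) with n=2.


d = -695, d mod 4 = 1, so disc(K) = d = -695; |disc(K)| = 695
Imaginary quadratic field, so n = 2, s = r2 = 1, r1 = 0
M = (n!/n^n) * (4/pi)^s * sqrt(|disc(K)|) = (2!/2^2) * (4/pi)^1 * sqrt(695)
= 0.5 * 1.273240 * 26.362853
= 16.7831

16.7831


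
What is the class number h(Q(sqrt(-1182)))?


K = Q(sqrt(-1182)). d mod 4 = 2, so D = disc(K) = 4d = -4728
h(K) equals the number of primitive reduced positive-definite forms (a, b, c) = a*x^2 + b*x*y + c*y^2 with b^2 - 4ac = D,
where reduced means |b| <= a <= c, with b >= 0 whenever |b| = a or a = c, and primitive means gcd(a, b, c) = 1.
Reduced forces 3a^2 <= |D| = 4728, so 1 <= a <= 39; b must have the parity of D, and c = (b^2 - D)/(4a) must be an integer >= a.
Enumerate a = 1..39, b in [-a, a]:
  a=1: (1, 0, 1182)  [1]
  a=2: (2, 0, 591)  [1]
  a=3: (3, 0, 394)  [1]
  a=4..5: none
  a=6: (6, 0, 197)  [1]
  a=7: (7, -2, 169), (7, 2, 169)  [2]
  a=8..12: none
  a=13: (13, -2, 91), (13, 2, 91)  [2]
  a=14: (14, -12, 87), (14, 12, 87)  [2]
  a=15..16: none
  a=17: (17, -10, 71), (17, 10, 71)  [2]
  a=18..20: none
  a=21: (21, -12, 58), (21, 12, 58)  [2]
  a=22..25: none
  a=26: (26, -24, 51), (26, 24, 51)  [2]
  a=27..28: none
  a=29: (29, -12, 42), (29, 12, 42)  [2]
  a=30..33: none
  a=34: (34, -24, 39), (34, 24, 39)  [2]
  a=35..39: none
Total reduced forms: 1 + 1 + 1 + 1 + 2 + 2 + 2 + 2 + 2 + 2 + 2 + 2 = 20
h = 20

20


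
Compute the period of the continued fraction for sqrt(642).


Run the CF algorithm for sqrt(642).
a_0 = floor(sqrt(642)) = 25; set m_0=0, q_0=1.
Recurrence: m' = q*a - m,  q' = (d - m'^2)/q,  a' = floor((a_0 + m')/q').
  step 1: m=25, q=17, a=2
  step 2: m=9, q=33, a=1
  step 3: m=24, q=2, a=24
  step 4: m=24, q=33, a=1
  step 5: m=9, q=17, a=2
  step 6: m=25, q=1, a=50
a_6 = 2*a_0 = 50, so the period closes here.
sqrt(642) = [25; 2, 1, 24, 1, 2, 50]
Period length = 6

6


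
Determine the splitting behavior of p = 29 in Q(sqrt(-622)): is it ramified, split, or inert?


K = Q(sqrt(-622)). Since d mod 4 = 2, disc(K) = -2488.
Check p | disc: -2488 mod 29 = 6.
p does not divide disc. Compute Legendre symbol (d/p):
16^((29-1)/2) mod 29 = 1
(d/p) = 1, so p splits: (p) = P*P' with e=1, f=1, g=2.
Therefore p is split.

split


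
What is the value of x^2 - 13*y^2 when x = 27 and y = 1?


x^2 - d*y^2
= 27^2 - 13*1^2
= 729 - 13
= 716

716


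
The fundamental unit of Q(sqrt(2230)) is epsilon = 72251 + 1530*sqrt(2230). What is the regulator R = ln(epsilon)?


epsilon = 72251 + 1530*sqrt(2230)
= 144502.0000
R = ln(144502.0000)
= 11.8810

11.8810


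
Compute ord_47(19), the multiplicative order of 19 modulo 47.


We want ord_47(19), the smallest k >= 1 with 19^k = 1 mod 47.
n = 47 = 47, phi(47) = 46; the order divides phi(n).
Divisors of 46: 1, 2, 23, 46
Repeated squaring mod 47: 19^1 = 19, 19^2 = 32, 19^4 = 37, 19^8 = 6, 19^16 = 36, 19^32 = 27
Test divisors in increasing order:
  k=1: 19^1 = 19 mod 47
  k=2: 19^2 = 32 mod 47
  k=23: 19^23 = 36 * 37 * 32 * 19 = 46 mod 47
  k=46: 19^46 = 27 * 6 * 37 * 32 = 1 mod 47  <- first divisor giving 1
Order = 46

46


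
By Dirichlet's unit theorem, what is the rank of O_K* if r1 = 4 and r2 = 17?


By Dirichlet's unit theorem:
rank = r1 + r2 - 1
= 4 + 17 - 1
= 20

20


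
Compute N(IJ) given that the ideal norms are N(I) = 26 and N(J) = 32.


N(IJ) = N(I) * N(J)
= 26 * 32
= 832

832


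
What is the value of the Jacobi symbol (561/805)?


Compute (561/805) via quadratic reciprocity:
  reciprocity: (561/805) -> +(805/561)
  reduce: (244/561)
  pull out 2: (2/561) = +1  (since 561 mod 8 = 1)
  pull out 2: (2/561) = +1  (since 561 mod 8 = 1)
  reciprocity: (61/561) -> +(561/61)
  reduce: (12/61)
  pull out 2: (2/61) = -1  (since 61 mod 8 = 5)
  pull out 2: (2/61) = -1  (since 61 mod 8 = 5)
  reciprocity: (3/61) -> +(61/3)
  reduce: (1/3)
  (1/3) = 1
Product of signs = 1

1


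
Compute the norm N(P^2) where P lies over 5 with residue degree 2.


N(P^a) = p^(a*f)
= 5^(2*2)
= 5^4
= 625

625


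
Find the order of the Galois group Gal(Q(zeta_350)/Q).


|Gal(Q(zeta_350)/Q)| = phi(350)
= 120

120


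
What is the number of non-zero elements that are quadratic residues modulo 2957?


For prime p, the number of non-zero quadratic residues is (p-1)/2.
= (2957-1)/2
= 1478

1478


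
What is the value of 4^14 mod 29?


p = 29 is prime and the exponent is (p-1)/2 = 14, so by Euler's criterion 4^14 = (4/29) = +1 or -1 mod 29.
Compute by square-and-multiply:
  14 = 8 + 4 + 2 (binary 1110)
  Repeated squaring mod 29: 4^1 = 4, 4^2 = 16, 4^4 = 24, 4^8 = 25
  4^14 = 4^8 * 4^4 * 4^2 = 25 * 24 * 16 mod 29
    25 * 24 = 600 = 20 mod 29
    20 * 16 = 320 = 1 mod 29
  4^14 = 1 mod 29
Result 1: 4 is a quadratic residue mod 29.
4^14 mod 29 = 1

1


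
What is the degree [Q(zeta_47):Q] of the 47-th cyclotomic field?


The degree equals Euler's totient phi(47).
47 = 47
phi(47) = 46

46


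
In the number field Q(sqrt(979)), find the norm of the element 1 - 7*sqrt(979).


N(a + b*sqrt(d)) = a^2 - d*b^2
= (1)^2 - (979)*(-7)^2
= 1 - 47971
= -47970

-47970


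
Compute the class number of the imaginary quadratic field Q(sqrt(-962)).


K = Q(sqrt(-962)). d mod 4 = 2, so D = disc(K) = 4d = -3848
h(K) equals the number of primitive reduced positive-definite forms (a, b, c) = a*x^2 + b*x*y + c*y^2 with b^2 - 4ac = D,
where reduced means |b| <= a <= c, with b >= 0 whenever |b| = a or a = c, and primitive means gcd(a, b, c) = 1.
Reduced forces 3a^2 <= |D| = 3848, so 1 <= a <= 35; b must have the parity of D, and c = (b^2 - D)/(4a) must be an integer >= a.
Enumerate a = 1..35, b in [-a, a]:
  a=1: (1, 0, 962)  [1]
  a=2: (2, 0, 481)  [1]
  a=3: (3, -2, 321), (3, 2, 321)  [2]
  a=4..5: none
  a=6: (6, -4, 161), (6, 4, 161)  [2]
  a=7: (7, -4, 138), (7, 4, 138)  [2]
  a=8: none
  a=9: (9, -2, 107), (9, 2, 107)  [2]
  a=10..12: none
  a=13: (13, 0, 74)  [1]
  a=14: (14, -4, 69), (14, 4, 69)  [2]
  a=15..17: none
  a=18: (18, -16, 57), (18, 16, 57)  [2]
  a=19: (19, -16, 54), (19, 16, 54)  [2]
  a=20: none
  a=21: (21, -10, 47), (21, -4, 46), (21, 4, 46), (21, 10, 47)  [4]
  a=22: none
  a=23: (23, -4, 42), (23, 4, 42)  [2]
  a=24..25: none
  a=26: (26, 0, 37)  [1]
  a=27: (27, -16, 38), (27, 16, 38)  [2]
  a=28: none
  a=29: (29, -26, 39), (29, 26, 39)  [2]
  a=30..35: none
Total reduced forms: 1 + 1 + 2 + 2 + 2 + 2 + 1 + 2 + 2 + 2 + 4 + 2 + 1 + 2 + 2 = 28
h = 28

28


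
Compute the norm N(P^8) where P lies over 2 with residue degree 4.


N(P^a) = p^(a*f)
= 2^(8*4)
= 2^32
= 4294967296

4294967296


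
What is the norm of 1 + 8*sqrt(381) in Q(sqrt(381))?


N(a + b*sqrt(d)) = a^2 - d*b^2
= (1)^2 - (381)*(8)^2
= 1 - 24384
= -24383

-24383


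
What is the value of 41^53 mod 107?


p = 107 is prime and the exponent is (p-1)/2 = 53, so by Euler's criterion 41^53 = (41/107) = +1 or -1 mod 107.
Compute by square-and-multiply:
  53 = 32 + 16 + 4 + 1 (binary 110101)
  Repeated squaring mod 107: 41^1 = 41, 41^2 = 76, 41^4 = 105, 41^8 = 4, 41^16 = 16, 41^32 = 42
  41^53 = 41^32 * 41^16 * 41^4 * 41^1 = 42 * 16 * 105 * 41 mod 107
    42 * 16 = 672 = 30 mod 107
    30 * 105 = 3150 = 47 mod 107
    47 * 41 = 1927 = 1 mod 107
  41^53 = 1 mod 107
Result 1: 41 is a quadratic residue mod 107.
41^53 mod 107 = 1

1


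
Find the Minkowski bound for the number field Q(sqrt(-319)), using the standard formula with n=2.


d = -319, d mod 4 = 1, so disc(K) = d = -319; |disc(K)| = 319
Imaginary quadratic field, so n = 2, s = r2 = 1, r1 = 0
M = (n!/n^n) * (4/pi)^s * sqrt(|disc(K)|) = (2!/2^2) * (4/pi)^1 * sqrt(319)
= 0.5 * 1.273240 * 17.860571
= 11.3704

11.3704


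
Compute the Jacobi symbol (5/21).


Compute (5/21) via quadratic reciprocity:
  reciprocity: (5/21) -> +(21/5)
  reduce: (1/5)
  (1/5) = 1
Product of signs = 1

1


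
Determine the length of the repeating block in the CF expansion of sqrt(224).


Run the CF algorithm for sqrt(224).
a_0 = floor(sqrt(224)) = 14; set m_0=0, q_0=1.
Recurrence: m' = q*a - m,  q' = (d - m'^2)/q,  a' = floor((a_0 + m')/q').
  step 1: m=14, q=28, a=1
  step 2: m=14, q=1, a=28
a_2 = 2*a_0 = 28, so the period closes here.
sqrt(224) = [14; 1, 28]
Period length = 2

2


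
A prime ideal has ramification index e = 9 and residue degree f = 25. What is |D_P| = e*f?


|D_P| = e * f
= 9 * 25
= 225

225


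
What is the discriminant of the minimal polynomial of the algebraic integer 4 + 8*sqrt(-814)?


The element 4 + 8*sqrt(-814) has minimal polynomial:
x^2 - 8*x + 52112
Discriminant = (-8)^2 - 4*(52112)
= 64 - 208448
= -208384

-208384


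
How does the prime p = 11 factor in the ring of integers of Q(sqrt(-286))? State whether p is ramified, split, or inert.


K = Q(sqrt(-286)). Since d mod 4 = 2, disc(K) = -1144.
Check p | disc: -1144 mod 11 = 0.
p divides disc, so p ramifies: (p) = P^2 with e=2, f=1, g=1.
Therefore p is ramified.

ramified


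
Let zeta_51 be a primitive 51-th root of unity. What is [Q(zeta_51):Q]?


The degree equals Euler's totient phi(51).
51 = 3 * 17
phi(51) = 32

32


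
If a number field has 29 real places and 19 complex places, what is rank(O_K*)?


By Dirichlet's unit theorem:
rank = r1 + r2 - 1
= 29 + 19 - 1
= 47

47


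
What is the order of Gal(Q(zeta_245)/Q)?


|Gal(Q(zeta_245)/Q)| = phi(245)
= 168

168


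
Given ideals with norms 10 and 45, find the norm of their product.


N(IJ) = N(I) * N(J)
= 10 * 45
= 450

450


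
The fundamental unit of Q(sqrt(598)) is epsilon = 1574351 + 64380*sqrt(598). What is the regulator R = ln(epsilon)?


epsilon = 1574351 + 64380*sqrt(598)
= 3.1487e+06
R = ln(3.1487e+06)
= 14.9625

14.9625


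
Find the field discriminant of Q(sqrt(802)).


For K = Q(sqrt(d)) with d squarefree: disc(K) = d if d = 1 mod 4, and disc(K) = 4d if d = 2 or 3 mod 4.
Here d = 802, and d mod 4 = 2.
d = 2 mod 4, not 1 (O_K = Z[sqrt(d)]), so disc(K) = 4d = 4 * (802) = 3208

3208


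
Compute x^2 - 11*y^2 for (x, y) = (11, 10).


x^2 - d*y^2
= 11^2 - 11*10^2
= 121 - 1100
= -979

-979


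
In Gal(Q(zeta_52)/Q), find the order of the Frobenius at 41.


The Frobenius at p in Gal(Q(zeta_n)/Q) = (Z/nZ)* is the class of p, so its order is ord_52(41), the smallest k >= 1 with 41^k = 1 mod 52.
n = 52 = 2^2 * 13, phi(52) = 24; the order divides phi(n).
Divisors of 24: 1, 2, 3, 4, 6, 8, 12, 24
Repeated squaring mod 52: 41^1 = 41, 41^2 = 17, 41^4 = 29, 41^8 = 9, 41^16 = 29
Test divisors in increasing order:
  k=1: 41^1 = 41 mod 52
  k=2: 41^2 = 17 mod 52
  k=3: 41^3 = 17 * 41 = 21 mod 52
  k=4: 41^4 = 29 mod 52
  k=6: 41^6 = 29 * 17 = 25 mod 52
  k=8: 41^8 = 9 mod 52
  k=12: 41^12 = 9 * 29 = 1 mod 52  <- first divisor giving 1
Order = 12

12


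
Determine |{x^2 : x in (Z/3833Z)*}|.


For prime p, the number of non-zero quadratic residues is (p-1)/2.
= (3833-1)/2
= 1916

1916


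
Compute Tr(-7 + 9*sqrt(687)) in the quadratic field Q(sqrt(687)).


Tr(a + b*sqrt(d)) = (a + b*sqrt(d)) + (a - b*sqrt(d)) = 2a
= 2 * (-7)
= -14

-14


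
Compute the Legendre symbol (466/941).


p = 941 is prime, so compute (466/941) with the reciprocity algorithm (Jacobi-symbol steps: pull out 2s via (2/n), flip via reciprocity, reduce):
  pull out 2: (2/941) = -1  (since 941 mod 8 = 5)
  reciprocity: (233/941) -> +(941/233)
  reduce: (9/233)
  reciprocity: (9/233) -> +(233/9)
  reduce: (8/9)
  pull out 2: (2/9) = +1  (since 9 mod 8 = 1)
  pull out 2: (2/9) = +1  (since 9 mod 8 = 1)
  pull out 2: (2/9) = +1  (since 9 mod 8 = 1)
  (1/9) = 1
Product of signs = -1
(466/941) = -1

-1


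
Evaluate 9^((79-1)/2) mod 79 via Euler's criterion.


p = 79 is prime and the exponent is (p-1)/2 = 39, so by Euler's criterion 9^39 = (9/79) = +1 or -1 mod 79.
Compute by square-and-multiply:
  39 = 32 + 4 + 2 + 1 (binary 100111)
  Repeated squaring mod 79: 9^1 = 9, 9^2 = 2, 9^4 = 4, 9^8 = 16, 9^16 = 19, 9^32 = 45
  9^39 = 9^32 * 9^4 * 9^2 * 9^1 = 45 * 4 * 2 * 9 mod 79
    45 * 4 = 180 = 22 mod 79
    22 * 2 = 44 = 44 mod 79
    44 * 9 = 396 = 1 mod 79
  9^39 = 1 mod 79
Result 1: 9 is a quadratic residue mod 79.
9^39 mod 79 = 1

1


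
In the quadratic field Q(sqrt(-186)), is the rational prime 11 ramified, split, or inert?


K = Q(sqrt(-186)). Since d mod 4 = 2, disc(K) = -744.
Check p | disc: -744 mod 11 = 4.
p does not divide disc. Compute Legendre symbol (d/p):
1^((11-1)/2) mod 11 = 1
(d/p) = 1, so p splits: (p) = P*P' with e=1, f=1, g=2.
Therefore p is split.

split


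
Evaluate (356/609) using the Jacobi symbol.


Compute (356/609) via quadratic reciprocity:
  pull out 2: (2/609) = +1  (since 609 mod 8 = 1)
  pull out 2: (2/609) = +1  (since 609 mod 8 = 1)
  reciprocity: (89/609) -> +(609/89)
  reduce: (75/89)
  reciprocity: (75/89) -> +(89/75)
  reduce: (14/75)
  pull out 2: (2/75) = -1  (since 75 mod 8 = 3)
  reciprocity: (7/75) -> -(75/7)
  reduce: (5/7)
  reciprocity: (5/7) -> +(7/5)
  reduce: (2/5)
  pull out 2: (2/5) = -1  (since 5 mod 8 = 5)
  (1/5) = 1
Product of signs = -1

-1


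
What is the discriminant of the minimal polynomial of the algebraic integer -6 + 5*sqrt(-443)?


The element -6 + 5*sqrt(-443) has minimal polynomial:
x^2 + 12*x + 11111
Discriminant = (12)^2 - 4*(11111)
= 144 - 44444
= -44300

-44300


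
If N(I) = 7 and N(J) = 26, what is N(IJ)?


N(IJ) = N(I) * N(J)
= 7 * 26
= 182

182


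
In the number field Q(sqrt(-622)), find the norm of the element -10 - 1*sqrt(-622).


N(a + b*sqrt(d)) = a^2 - d*b^2
= (-10)^2 - (-622)*(-1)^2
= 100 + 622
= 722

722


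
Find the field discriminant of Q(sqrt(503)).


For K = Q(sqrt(d)) with d squarefree: disc(K) = d if d = 1 mod 4, and disc(K) = 4d if d = 2 or 3 mod 4.
Here d = 503, and d mod 4 = 3.
d = 3 mod 4, not 1 (O_K = Z[sqrt(d)]), so disc(K) = 4d = 4 * (503) = 2012

2012


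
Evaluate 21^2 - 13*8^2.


x^2 - d*y^2
= 21^2 - 13*8^2
= 441 - 832
= -391

-391


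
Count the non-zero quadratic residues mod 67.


For prime p, the number of non-zero quadratic residues is (p-1)/2.
= (67-1)/2
= 33

33


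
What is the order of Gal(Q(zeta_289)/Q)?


|Gal(Q(zeta_289)/Q)| = phi(289)
= 272

272


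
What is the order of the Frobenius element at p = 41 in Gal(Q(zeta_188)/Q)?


The Frobenius at p in Gal(Q(zeta_n)/Q) = (Z/nZ)* is the class of p, so its order is ord_188(41), the smallest k >= 1 with 41^k = 1 mod 188.
n = 188 = 2^2 * 47, phi(188) = 92; the order divides phi(n).
Divisors of 92: 1, 2, 4, 23, 46, 92
Repeated squaring mod 188: 41^1 = 41, 41^2 = 177, 41^4 = 121, 41^8 = 165, 41^16 = 153, 41^32 = 97, 41^64 = 9
Test divisors in increasing order:
  k=1: 41^1 = 41 mod 188
  k=2: 41^2 = 177 mod 188
  k=4: 41^4 = 121 mod 188
  k=23: 41^23 = 153 * 121 * 177 * 41 = 93 mod 188
  k=46: 41^46 = 97 * 165 * 121 * 177 = 1 mod 188  <- first divisor giving 1
Order = 46

46


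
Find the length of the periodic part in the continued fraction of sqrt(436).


Run the CF algorithm for sqrt(436).
a_0 = floor(sqrt(436)) = 20; set m_0=0, q_0=1.
Recurrence: m' = q*a - m,  q' = (d - m'^2)/q,  a' = floor((a_0 + m')/q').
  step 1: m=20, q=36, a=1
  step 2: m=16, q=5, a=7
  step 3: m=19, q=15, a=2
  step 4: m=11, q=21, a=1
  step 5: m=10, q=16, a=1
  step 6: m=6, q=25, a=1
  step 7: m=19, q=3, a=13
  step 8: m=20, q=12, a=3
  step 9: m=16, q=15, a=2
  step 10: m=14, q=16, a=2
  step 11: m=18, q=7, a=5
  step 12: m=17, q=21, a=1
  step 13: m=4, q=20, a=1
  step 14: m=16, q=9, a=4
  step 15: m=20, q=4, a=10
  step 16: m=20, q=9, a=4
  step 17: m=16, q=20, a=1
  step 18: m=4, q=21, a=1
  step 19: m=17, q=7, a=5
  step 20: m=18, q=16, a=2
  step 21: m=14, q=15, a=2
  step 22: m=16, q=12, a=3
  step 23: m=20, q=3, a=13
  step 24: m=19, q=25, a=1
  step 25: m=6, q=16, a=1
  step 26: m=10, q=21, a=1
  step 27: m=11, q=15, a=2
  step 28: m=19, q=5, a=7
  step 29: m=16, q=36, a=1
  step 30: m=20, q=1, a=40
a_30 = 2*a_0 = 40, so the period closes here.
sqrt(436) = [20; 1, 7, 2, 1, 1, 1, 13, 3, 2, 2, 5, 1, 1, 4, 10, 4, 1, 1, 5, 2, 2, 3, 13, 1, 1, 1, 2, 7, 1, 40]
Period length = 30

30


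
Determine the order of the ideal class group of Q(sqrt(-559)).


K = Q(sqrt(-559)). d mod 4 = 1, so D = disc(K) = d = -559
h(K) equals the number of primitive reduced positive-definite forms (a, b, c) = a*x^2 + b*x*y + c*y^2 with b^2 - 4ac = D,
where reduced means |b| <= a <= c, with b >= 0 whenever |b| = a or a = c, and primitive means gcd(a, b, c) = 1.
Reduced forces 3a^2 <= |D| = 559, so 1 <= a <= 13; b must have the parity of D, and c = (b^2 - D)/(4a) must be an integer >= a.
Enumerate a = 1..13, b in [-a, a]:
  a=1: (1, 1, 140)  [1]
  a=2: (2, -1, 70), (2, 1, 70)  [2]
  a=3: none
  a=4: (4, -1, 35), (4, 1, 35)  [2]
  a=5: (5, -1, 28), (5, 1, 28)  [2]
  a=6: none
  a=7: (7, -1, 20), (7, 1, 20)  [2]
  a=8: (8, -7, 19), (8, 7, 19)  [2]
  a=9: none
  a=10: (10, -9, 16), (10, -1, 14), (10, 1, 14), (10, 9, 16)  [4]
  a=11..12: none
  a=13: (13, 13, 14)  [1]
Total reduced forms: 1 + 2 + 2 + 2 + 2 + 2 + 4 + 1 = 16
h = 16

16


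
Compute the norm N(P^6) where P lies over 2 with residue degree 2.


N(P^a) = p^(a*f)
= 2^(6*2)
= 2^12
= 4096

4096


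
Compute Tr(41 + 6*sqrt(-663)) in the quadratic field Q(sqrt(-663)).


Tr(a + b*sqrt(d)) = (a + b*sqrt(d)) + (a - b*sqrt(d)) = 2a
= 2 * (41)
= 82

82


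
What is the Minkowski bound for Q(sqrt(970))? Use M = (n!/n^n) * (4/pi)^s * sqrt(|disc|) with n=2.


d = 970, d mod 4 = 2, so disc(K) = 4d = 3880; |disc(K)| = 3880
Real quadratic field, so n = 2, s = r2 = 0, r1 = 2
M = (n!/n^n) * (4/pi)^s * sqrt(|disc(K)|) = (2!/2^2) * (4/pi)^0 * sqrt(3880)
= 0.5 * 1.000000 * 62.289646
= 31.1448

31.1448


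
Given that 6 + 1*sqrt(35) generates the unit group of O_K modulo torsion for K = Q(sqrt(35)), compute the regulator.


epsilon = 6 + 1*sqrt(35)
= 11.9161
R = ln(11.9161)
= 2.4779

2.4779


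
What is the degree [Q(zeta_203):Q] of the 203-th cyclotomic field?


The degree equals Euler's totient phi(203).
203 = 7 * 29
phi(203) = 168

168


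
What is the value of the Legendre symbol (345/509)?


p = 509 is prime, so compute (345/509) with the reciprocity algorithm (Jacobi-symbol steps: pull out 2s via (2/n), flip via reciprocity, reduce):
  reciprocity: (345/509) -> +(509/345)
  reduce: (164/345)
  pull out 2: (2/345) = +1  (since 345 mod 8 = 1)
  pull out 2: (2/345) = +1  (since 345 mod 8 = 1)
  reciprocity: (41/345) -> +(345/41)
  reduce: (17/41)
  reciprocity: (17/41) -> +(41/17)
  reduce: (7/17)
  reciprocity: (7/17) -> +(17/7)
  reduce: (3/7)
  reciprocity: (3/7) -> -(7/3)
  reduce: (1/3)
  (1/3) = 1
Product of signs = -1
(345/509) = -1

-1


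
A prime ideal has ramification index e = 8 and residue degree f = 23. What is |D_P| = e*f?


|D_P| = e * f
= 8 * 23
= 184

184


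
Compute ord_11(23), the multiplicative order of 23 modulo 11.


We want ord_11(23), the smallest k >= 1 with 23^k = 1 mod 11.
n = 11 = 11, phi(11) = 10; the order divides phi(n).
Divisors of 10: 1, 2, 5, 10
Repeated squaring mod 11: 23^1 = 1, 23^2 = 1, 23^4 = 1, 23^8 = 1
Test divisors in increasing order:
  k=1: 23^1 = 1 mod 11  <- first divisor giving 1
Order = 1

1


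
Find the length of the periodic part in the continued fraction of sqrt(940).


Run the CF algorithm for sqrt(940).
a_0 = floor(sqrt(940)) = 30; set m_0=0, q_0=1.
Recurrence: m' = q*a - m,  q' = (d - m'^2)/q,  a' = floor((a_0 + m')/q').
  step 1: m=30, q=40, a=1
  step 2: m=10, q=21, a=1
  step 3: m=11, q=39, a=1
  step 4: m=28, q=4, a=14
  step 5: m=28, q=39, a=1
  step 6: m=11, q=21, a=1
  step 7: m=10, q=40, a=1
  step 8: m=30, q=1, a=60
a_8 = 2*a_0 = 60, so the period closes here.
sqrt(940) = [30; 1, 1, 1, 14, 1, 1, 1, 60]
Period length = 8

8


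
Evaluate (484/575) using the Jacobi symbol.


Compute (484/575) via quadratic reciprocity:
  pull out 2: (2/575) = +1  (since 575 mod 8 = 7)
  pull out 2: (2/575) = +1  (since 575 mod 8 = 7)
  reciprocity: (121/575) -> +(575/121)
  reduce: (91/121)
  reciprocity: (91/121) -> +(121/91)
  reduce: (30/91)
  pull out 2: (2/91) = -1  (since 91 mod 8 = 3)
  reciprocity: (15/91) -> -(91/15)
  reduce: (1/15)
  (1/15) = 1
Product of signs = 1

1


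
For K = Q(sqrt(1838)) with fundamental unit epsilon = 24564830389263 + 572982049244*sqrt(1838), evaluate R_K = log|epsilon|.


epsilon = 24564830389263 + 572982049244*sqrt(1838)
= 4.9130e+13
R = ln(4.9130e+13)
= 31.5255

31.5255


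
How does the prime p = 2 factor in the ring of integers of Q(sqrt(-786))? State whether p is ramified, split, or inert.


K = Q(sqrt(-786)). Since d mod 4 = 2, disc(K) = -3144.
Check p | disc: -3144 mod 2 = 0.
p divides disc, so p ramifies: (p) = P^2 with e=2, f=1, g=1.
Therefore p is ramified.

ramified


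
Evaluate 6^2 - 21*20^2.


x^2 - d*y^2
= 6^2 - 21*20^2
= 36 - 8400
= -8364

-8364


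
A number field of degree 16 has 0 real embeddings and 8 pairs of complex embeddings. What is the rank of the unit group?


By Dirichlet's unit theorem:
rank = r1 + r2 - 1
= 0 + 8 - 1
= 7

7
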